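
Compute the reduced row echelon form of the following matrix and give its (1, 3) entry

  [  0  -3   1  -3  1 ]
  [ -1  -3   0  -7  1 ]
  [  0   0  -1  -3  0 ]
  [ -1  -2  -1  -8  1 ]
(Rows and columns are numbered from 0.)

r1 <=> r2
  [ -1  -3   0  -7  1 ]
  [  0  -3   1  -3  1 ]
  [  0   0  -1  -3  0 ]
  [ -1  -2  -1  -8  1 ]
r1 ← -1·r1
  [  1   3   0   7  -1 ]
  [  0  -3   1  -3   1 ]
  [  0   0  -1  -3   0 ]
  [ -1  -2  -1  -8   1 ]
r4 ← r4 + r1
  [ 1   3   0   7  -1 ]
  [ 0  -3   1  -3   1 ]
  [ 0   0  -1  -3   0 ]
  [ 0   1  -1  -1   0 ]
r2 ← -1/3·r2
  [ 1  3     0   7    -1 ]
  [ 0  1  -1/3   1  -1/3 ]
  [ 0  0    -1  -3     0 ]
  [ 0  1    -1  -1     0 ]
r4 ← r4 − r2
  [ 1  3     0   7    -1 ]
  [ 0  1  -1/3   1  -1/3 ]
  [ 0  0    -1  -3     0 ]
  [ 0  0  -2/3  -2   1/3 ]
r3 ← -1·r3
  [ 1  3     0   7    -1 ]
  [ 0  1  -1/3   1  -1/3 ]
  [ 0  0     1   3     0 ]
  [ 0  0  -2/3  -2   1/3 ]
r4 ← r4 + 2/3·r3
  [ 1  3     0  7    -1 ]
  [ 0  1  -1/3  1  -1/3 ]
  [ 0  0     1  3     0 ]
  [ 0  0     0  0   1/3 ]
r4 ← 3·r4
  [ 1  3     0  7    -1 ]
  [ 0  1  -1/3  1  -1/3 ]
  [ 0  0     1  3     0 ]
  [ 0  0     0  0     1 ]
r2 ← r2 + 1/3·r4
  [ 1  3     0  7  -1 ]
  [ 0  1  -1/3  1   0 ]
  [ 0  0     1  3   0 ]
  [ 0  0     0  0   1 ]
r1 ← r1 + r4
  [ 1  3     0  7  0 ]
  [ 0  1  -1/3  1  0 ]
  [ 0  0     1  3  0 ]
  [ 0  0     0  0  1 ]
r2 ← r2 + 1/3·r3
  [ 1  3  0  7  0 ]
  [ 0  1  0  2  0 ]
  [ 0  0  1  3  0 ]
  [ 0  0  0  0  1 ]
r1 ← r1 − 3·r2
  [ 1  0  0  1  0 ]
  [ 0  1  0  2  0 ]
  [ 0  0  1  3  0 ]
  [ 0  0  0  0  1 ]

2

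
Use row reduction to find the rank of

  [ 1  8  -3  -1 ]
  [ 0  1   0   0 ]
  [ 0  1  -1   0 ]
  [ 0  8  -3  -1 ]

R3 := R3 − R2
R4 := R4 − 8·R2
R3 := -1·R3
R4 := R4 + 3·R3
R4 := -1·R4
R1 := R1 + R4
R1 := R1 + 3·R3
R1 := R1 − 8·R2
The reduced form has 4 nonzero rows.

rank = 4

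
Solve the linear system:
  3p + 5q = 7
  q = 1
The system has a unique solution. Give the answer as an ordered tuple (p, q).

(2/3, 1)

Form the augmented matrix and row-reduce:
  [ 3  5  |  7 ]
  [ 0  1  |  1 ]
Multiply R1 by 1/3.
  [ 1  5/3  |  7/3 ]
  [ 0    1  |    1 ]
Subtract 5/3 times R2 from R1.
  [ 1  0  |  2/3 ]
  [ 0  1  |    1 ]
Reading off the last column: p = 2/3, q = 1.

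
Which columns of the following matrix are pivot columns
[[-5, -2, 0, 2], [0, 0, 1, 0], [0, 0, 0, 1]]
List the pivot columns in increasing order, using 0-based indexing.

R1 := -1/5·R1
  [ 1  2/5  0  -2/5 ]
  [ 0    0  1     0 ]
  [ 0    0  0     1 ]
R1 := R1 + 2/5·R3
  [ 1  2/5  0  0 ]
  [ 0    0  1  0 ]
  [ 0    0  0  1 ]
Pivot columns are the columns containing a leading 1.

0, 2, 3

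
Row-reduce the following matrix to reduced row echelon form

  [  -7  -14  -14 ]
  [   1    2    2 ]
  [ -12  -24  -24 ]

[[1, 2, 2], [0, 0, 0], [0, 0, 0]]

ρ1 -> -1/7·ρ1
  [   1    2    2 ]
  [   1    2    2 ]
  [ -12  -24  -24 ]
ρ2 -> ρ2 − ρ1
  [   1    2    2 ]
  [   0    0    0 ]
  [ -12  -24  -24 ]
ρ3 -> ρ3 + 12·ρ1
  [ 1  2  2 ]
  [ 0  0  0 ]
  [ 0  0  0 ]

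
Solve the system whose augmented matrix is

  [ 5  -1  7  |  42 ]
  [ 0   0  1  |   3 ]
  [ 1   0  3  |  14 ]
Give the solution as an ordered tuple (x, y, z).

Multiply R1 by 1/5.
  [ 1  -1/5  7/5  |  42/5 ]
  [ 0     0    1  |     3 ]
  [ 1     0    3  |    14 ]
Subtract R1 from R3.
  [ 1  -1/5  7/5  |  42/5 ]
  [ 0     0    1  |     3 ]
  [ 0   1/5  8/5  |  28/5 ]
Swap R2 and R3.
  [ 1  -1/5  7/5  |  42/5 ]
  [ 0   1/5  8/5  |  28/5 ]
  [ 0     0    1  |     3 ]
Multiply R2 by 5.
  [ 1  -1/5  7/5  |  42/5 ]
  [ 0     1    8  |    28 ]
  [ 0     0    1  |     3 ]
Subtract 8 times R3 from R2.
  [ 1  -1/5  7/5  |  42/5 ]
  [ 0     1    0  |     4 ]
  [ 0     0    1  |     3 ]
Subtract 7/5 times R3 from R1.
  [ 1  -1/5  0  |  21/5 ]
  [ 0     1  0  |     4 ]
  [ 0     0  1  |     3 ]
Add 1/5 times R2 to R1.
  [ 1  0  0  |  5 ]
  [ 0  1  0  |  4 ]
  [ 0  0  1  |  3 ]
Reading off the last column: x = 5, y = 4, z = 3.

(5, 4, 3)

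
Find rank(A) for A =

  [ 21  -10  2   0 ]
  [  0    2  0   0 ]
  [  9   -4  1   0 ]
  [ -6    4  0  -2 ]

rank = 4

Multiply r1 by 1/21.
Subtract 9 times r1 from r3.
Add 6 times r1 to r4.
Multiply r2 by 1/2.
Subtract 2/7 times r2 from r3.
Subtract 8/7 times r2 from r4.
Multiply r3 by 7.
Subtract 4/7 times r3 from r4.
Multiply r4 by -1/2.
Subtract 2/21 times r3 from r1.
Add 10/21 times r2 to r1.
The reduced form has 4 nonzero rows.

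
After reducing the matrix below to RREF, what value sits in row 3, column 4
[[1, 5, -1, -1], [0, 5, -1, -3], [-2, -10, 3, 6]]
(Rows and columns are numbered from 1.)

Add 2 times ρ1 to ρ3.
  [ 1  5  -1  -1 ]
  [ 0  5  -1  -3 ]
  [ 0  0   1   4 ]
Multiply ρ2 by 1/5.
  [ 1  5    -1    -1 ]
  [ 0  1  -1/5  -3/5 ]
  [ 0  0     1     4 ]
Add 1/5 times ρ3 to ρ2.
  [ 1  5  -1   -1 ]
  [ 0  1   0  1/5 ]
  [ 0  0   1    4 ]
Add ρ3 to ρ1.
  [ 1  5  0    3 ]
  [ 0  1  0  1/5 ]
  [ 0  0  1    4 ]
Subtract 5 times ρ2 from ρ1.
  [ 1  0  0    2 ]
  [ 0  1  0  1/5 ]
  [ 0  0  1    4 ]

4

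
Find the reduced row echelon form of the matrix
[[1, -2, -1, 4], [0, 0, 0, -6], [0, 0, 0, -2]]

[[1, -2, -1, 0], [0, 0, 0, 1], [0, 0, 0, 0]]

R2 ← -1/6·R2
  [ 1  -2  -1   4 ]
  [ 0   0   0   1 ]
  [ 0   0   0  -2 ]
R3 ← R3 + 2·R2
  [ 1  -2  -1  4 ]
  [ 0   0   0  1 ]
  [ 0   0   0  0 ]
R1 ← R1 − 4·R2
  [ 1  -2  -1  0 ]
  [ 0   0   0  1 ]
  [ 0   0   0  0 ]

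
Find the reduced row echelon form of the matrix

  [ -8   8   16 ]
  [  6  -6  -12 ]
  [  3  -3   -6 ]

ρ1 -> -1/8·ρ1
  [ 1  -1   -2 ]
  [ 6  -6  -12 ]
  [ 3  -3   -6 ]
ρ2 -> ρ2 − 6·ρ1
  [ 1  -1  -2 ]
  [ 0   0   0 ]
  [ 3  -3  -6 ]
ρ3 -> ρ3 − 3·ρ1
  [ 1  -1  -2 ]
  [ 0   0   0 ]
  [ 0   0   0 ]

[[1, -1, -2], [0, 0, 0], [0, 0, 0]]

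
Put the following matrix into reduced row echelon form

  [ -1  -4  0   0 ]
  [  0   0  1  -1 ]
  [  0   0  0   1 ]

r1 -> -1·r1
  [ 1  4  0   0 ]
  [ 0  0  1  -1 ]
  [ 0  0  0   1 ]
r2 -> r2 + r3
  [ 1  4  0  0 ]
  [ 0  0  1  0 ]
  [ 0  0  0  1 ]

[[1, 4, 0, 0], [0, 0, 1, 0], [0, 0, 0, 1]]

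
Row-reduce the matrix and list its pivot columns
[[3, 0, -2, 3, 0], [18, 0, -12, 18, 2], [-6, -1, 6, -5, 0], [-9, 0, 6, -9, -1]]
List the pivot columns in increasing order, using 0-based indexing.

Multiply R1 by 1/3.
  [  1   0  -2/3   1   0 ]
  [ 18   0   -12  18   2 ]
  [ -6  -1     6  -5   0 ]
  [ -9   0     6  -9  -1 ]
Subtract 18 times R1 from R2.
  [  1   0  -2/3   1   0 ]
  [  0   0     0   0   2 ]
  [ -6  -1     6  -5   0 ]
  [ -9   0     6  -9  -1 ]
Add 6 times R1 to R3.
  [  1   0  -2/3   1   0 ]
  [  0   0     0   0   2 ]
  [  0  -1     2   1   0 ]
  [ -9   0     6  -9  -1 ]
Add 9 times R1 to R4.
  [ 1   0  -2/3  1   0 ]
  [ 0   0     0  0   2 ]
  [ 0  -1     2  1   0 ]
  [ 0   0     0  0  -1 ]
Swap R2 and R3.
  [ 1   0  -2/3  1   0 ]
  [ 0  -1     2  1   0 ]
  [ 0   0     0  0   2 ]
  [ 0   0     0  0  -1 ]
Multiply R2 by -1.
  [ 1  0  -2/3   1   0 ]
  [ 0  1    -2  -1   0 ]
  [ 0  0     0   0   2 ]
  [ 0  0     0   0  -1 ]
Multiply R3 by 1/2.
  [ 1  0  -2/3   1   0 ]
  [ 0  1    -2  -1   0 ]
  [ 0  0     0   0   1 ]
  [ 0  0     0   0  -1 ]
Add R3 to R4.
  [ 1  0  -2/3   1  0 ]
  [ 0  1    -2  -1  0 ]
  [ 0  0     0   0  1 ]
  [ 0  0     0   0  0 ]
Pivot columns are the columns containing a leading 1.

0, 1, 4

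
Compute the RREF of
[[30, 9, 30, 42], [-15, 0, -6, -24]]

R1 ← 1/30·R1
  [   1  3/10   1  7/5 ]
  [ -15     0  -6  -24 ]
R2 ← R2 + 15·R1
  [ 1  3/10  1  7/5 ]
  [ 0   9/2  9   -3 ]
R2 ← 2/9·R2
  [ 1  3/10  1   7/5 ]
  [ 0     1  2  -2/3 ]
R1 ← R1 − 3/10·R2
  [ 1  0  2/5   8/5 ]
  [ 0  1    2  -2/3 ]

[[1, 0, 2/5, 8/5], [0, 1, 2, -2/3]]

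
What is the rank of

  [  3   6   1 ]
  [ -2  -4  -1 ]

rank = 2

Multiply R1 by 1/3.
  [  1   2  1/3 ]
  [ -2  -4   -1 ]
Add 2 times R1 to R2.
  [ 1  2   1/3 ]
  [ 0  0  -1/3 ]
Multiply R2 by -3.
  [ 1  2  1/3 ]
  [ 0  0    1 ]
Subtract 1/3 times R2 from R1.
  [ 1  2  0 ]
  [ 0  0  1 ]
The reduced form has 2 nonzero rows.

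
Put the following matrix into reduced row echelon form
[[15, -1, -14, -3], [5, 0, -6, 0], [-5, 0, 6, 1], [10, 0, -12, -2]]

r1 ← 1/15·r1
  [  1  -1/15  -14/15  -1/5 ]
  [  5      0      -6     0 ]
  [ -5      0       6     1 ]
  [ 10      0     -12    -2 ]
r2 ← r2 − 5·r1
  [  1  -1/15  -14/15  -1/5 ]
  [  0    1/3    -4/3     1 ]
  [ -5      0       6     1 ]
  [ 10      0     -12    -2 ]
r3 ← r3 + 5·r1
  [  1  -1/15  -14/15  -1/5 ]
  [  0    1/3    -4/3     1 ]
  [  0   -1/3     4/3     0 ]
  [ 10      0     -12    -2 ]
r4 ← r4 − 10·r1
  [ 1  -1/15  -14/15  -1/5 ]
  [ 0    1/3    -4/3     1 ]
  [ 0   -1/3     4/3     0 ]
  [ 0    2/3    -8/3     0 ]
r2 ← 3·r2
  [ 1  -1/15  -14/15  -1/5 ]
  [ 0      1      -4     3 ]
  [ 0   -1/3     4/3     0 ]
  [ 0    2/3    -8/3     0 ]
r3 ← r3 + 1/3·r2
  [ 1  -1/15  -14/15  -1/5 ]
  [ 0      1      -4     3 ]
  [ 0      0       0     1 ]
  [ 0    2/3    -8/3     0 ]
r4 ← r4 − 2/3·r2
  [ 1  -1/15  -14/15  -1/5 ]
  [ 0      1      -4     3 ]
  [ 0      0       0     1 ]
  [ 0      0       0    -2 ]
r4 ← r4 + 2·r3
  [ 1  -1/15  -14/15  -1/5 ]
  [ 0      1      -4     3 ]
  [ 0      0       0     1 ]
  [ 0      0       0     0 ]
r2 ← r2 − 3·r3
  [ 1  -1/15  -14/15  -1/5 ]
  [ 0      1      -4     0 ]
  [ 0      0       0     1 ]
  [ 0      0       0     0 ]
r1 ← r1 + 1/5·r3
  [ 1  -1/15  -14/15  0 ]
  [ 0      1      -4  0 ]
  [ 0      0       0  1 ]
  [ 0      0       0  0 ]
r1 ← r1 + 1/15·r2
  [ 1  0  -6/5  0 ]
  [ 0  1    -4  0 ]
  [ 0  0     0  1 ]
  [ 0  0     0  0 ]

[[1, 0, -6/5, 0], [0, 1, -4, 0], [0, 0, 0, 1], [0, 0, 0, 0]]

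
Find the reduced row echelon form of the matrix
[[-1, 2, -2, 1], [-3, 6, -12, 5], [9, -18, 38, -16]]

[[1, -2, 0, 0], [0, 0, 1, 0], [0, 0, 0, 1]]

Multiply r1 by -1.
Add 3 times r1 to r2.
Subtract 9 times r1 from r3.
Multiply r2 by -1/6.
Subtract 20 times r2 from r3.
Multiply r3 by -3.
Add 1/3 times r3 to r2.
Add r3 to r1.
Subtract 2 times r2 from r1.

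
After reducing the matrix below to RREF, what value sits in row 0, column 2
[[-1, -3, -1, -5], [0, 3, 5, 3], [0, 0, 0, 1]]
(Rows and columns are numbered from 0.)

ρ1 ← -1·ρ1
  [ 1  3  1  5 ]
  [ 0  3  5  3 ]
  [ 0  0  0  1 ]
ρ2 ← 1/3·ρ2
  [ 1  3    1  5 ]
  [ 0  1  5/3  1 ]
  [ 0  0    0  1 ]
ρ2 ← ρ2 − ρ3
  [ 1  3    1  5 ]
  [ 0  1  5/3  0 ]
  [ 0  0    0  1 ]
ρ1 ← ρ1 − 5·ρ3
  [ 1  3    1  0 ]
  [ 0  1  5/3  0 ]
  [ 0  0    0  1 ]
ρ1 ← ρ1 − 3·ρ2
  [ 1  0   -4  0 ]
  [ 0  1  5/3  0 ]
  [ 0  0    0  1 ]

-4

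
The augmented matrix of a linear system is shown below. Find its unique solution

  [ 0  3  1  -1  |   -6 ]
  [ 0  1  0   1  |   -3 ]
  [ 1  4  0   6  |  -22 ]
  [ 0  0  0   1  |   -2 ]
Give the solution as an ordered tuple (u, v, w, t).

(-6, -1, -5, -2)

R1 ↔ R3
  [ 1  4  0   6  |  -22 ]
  [ 0  1  0   1  |   -3 ]
  [ 0  3  1  -1  |   -6 ]
  [ 0  0  0   1  |   -2 ]
R3 -> R3 − 3·R2
  [ 1  4  0   6  |  -22 ]
  [ 0  1  0   1  |   -3 ]
  [ 0  0  1  -4  |    3 ]
  [ 0  0  0   1  |   -2 ]
R3 -> R3 + 4·R4
  [ 1  4  0  6  |  -22 ]
  [ 0  1  0  1  |   -3 ]
  [ 0  0  1  0  |   -5 ]
  [ 0  0  0  1  |   -2 ]
R2 -> R2 − R4
  [ 1  4  0  6  |  -22 ]
  [ 0  1  0  0  |   -1 ]
  [ 0  0  1  0  |   -5 ]
  [ 0  0  0  1  |   -2 ]
R1 -> R1 − 6·R4
  [ 1  4  0  0  |  -10 ]
  [ 0  1  0  0  |   -1 ]
  [ 0  0  1  0  |   -5 ]
  [ 0  0  0  1  |   -2 ]
R1 -> R1 − 4·R2
  [ 1  0  0  0  |  -6 ]
  [ 0  1  0  0  |  -1 ]
  [ 0  0  1  0  |  -5 ]
  [ 0  0  0  1  |  -2 ]
Reading off the last column: u = -6, v = -1, w = -5, t = -2.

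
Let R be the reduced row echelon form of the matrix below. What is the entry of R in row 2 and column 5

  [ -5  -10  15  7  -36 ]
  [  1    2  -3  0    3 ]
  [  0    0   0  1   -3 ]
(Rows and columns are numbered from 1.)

-3

r1 ← -1/5·r1
  [ 1  2  -3  -7/5  36/5 ]
  [ 1  2  -3     0     3 ]
  [ 0  0   0     1    -3 ]
r2 ← r2 − r1
  [ 1  2  -3  -7/5   36/5 ]
  [ 0  0   0   7/5  -21/5 ]
  [ 0  0   0     1     -3 ]
r2 ← 5/7·r2
  [ 1  2  -3  -7/5  36/5 ]
  [ 0  0   0     1    -3 ]
  [ 0  0   0     1    -3 ]
r3 ← r3 − r2
  [ 1  2  -3  -7/5  36/5 ]
  [ 0  0   0     1    -3 ]
  [ 0  0   0     0     0 ]
r1 ← r1 + 7/5·r2
  [ 1  2  -3  0   3 ]
  [ 0  0   0  1  -3 ]
  [ 0  0   0  0   0 ]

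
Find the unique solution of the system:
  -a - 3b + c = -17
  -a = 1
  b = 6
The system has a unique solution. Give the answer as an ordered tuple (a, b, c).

Form the augmented matrix and row-reduce:
  [ -1  -3  1  |  -17 ]
  [ -1   0  0  |    1 ]
  [  0   1  0  |    6 ]
Multiply ρ1 by -1.
  [  1  3  -1  |  17 ]
  [ -1  0   0  |   1 ]
  [  0  1   0  |   6 ]
Add ρ1 to ρ2.
  [ 1  3  -1  |  17 ]
  [ 0  3  -1  |  18 ]
  [ 0  1   0  |   6 ]
Multiply ρ2 by 1/3.
  [ 1  3    -1  |  17 ]
  [ 0  1  -1/3  |   6 ]
  [ 0  1     0  |   6 ]
Subtract ρ2 from ρ3.
  [ 1  3    -1  |  17 ]
  [ 0  1  -1/3  |   6 ]
  [ 0  0   1/3  |   0 ]
Multiply ρ3 by 3.
  [ 1  3    -1  |  17 ]
  [ 0  1  -1/3  |   6 ]
  [ 0  0     1  |   0 ]
Add 1/3 times ρ3 to ρ2.
  [ 1  3  -1  |  17 ]
  [ 0  1   0  |   6 ]
  [ 0  0   1  |   0 ]
Add ρ3 to ρ1.
  [ 1  3  0  |  17 ]
  [ 0  1  0  |   6 ]
  [ 0  0  1  |   0 ]
Subtract 3 times ρ2 from ρ1.
  [ 1  0  0  |  -1 ]
  [ 0  1  0  |   6 ]
  [ 0  0  1  |   0 ]
Reading off the last column: a = -1, b = 6, c = 0.

(-1, 6, 0)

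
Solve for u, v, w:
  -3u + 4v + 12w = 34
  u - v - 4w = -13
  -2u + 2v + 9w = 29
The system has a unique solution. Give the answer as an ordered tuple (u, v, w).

Form the augmented matrix and row-reduce:
  [ -3   4  12  |   34 ]
  [  1  -1  -4  |  -13 ]
  [ -2   2   9  |   29 ]
R1 := -1/3·R1
  [  1  -4/3  -4  |  -34/3 ]
  [  1    -1  -4  |    -13 ]
  [ -2     2   9  |     29 ]
R2 := R2 − R1
  [  1  -4/3  -4  |  -34/3 ]
  [  0   1/3   0  |   -5/3 ]
  [ -2     2   9  |     29 ]
R3 := R3 + 2·R1
  [ 1  -4/3  -4  |  -34/3 ]
  [ 0   1/3   0  |   -5/3 ]
  [ 0  -2/3   1  |   19/3 ]
R2 := 3·R2
  [ 1  -4/3  -4  |  -34/3 ]
  [ 0     1   0  |     -5 ]
  [ 0  -2/3   1  |   19/3 ]
R3 := R3 + 2/3·R2
  [ 1  -4/3  -4  |  -34/3 ]
  [ 0     1   0  |     -5 ]
  [ 0     0   1  |      3 ]
R1 := R1 + 4·R3
  [ 1  -4/3  0  |  2/3 ]
  [ 0     1  0  |   -5 ]
  [ 0     0  1  |    3 ]
R1 := R1 + 4/3·R2
  [ 1  0  0  |  -6 ]
  [ 0  1  0  |  -5 ]
  [ 0  0  1  |   3 ]
Reading off the last column: u = -6, v = -5, w = 3.

(-6, -5, 3)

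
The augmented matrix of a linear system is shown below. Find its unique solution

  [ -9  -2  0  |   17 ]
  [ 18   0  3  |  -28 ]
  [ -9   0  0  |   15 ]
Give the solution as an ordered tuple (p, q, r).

R1 := -1/9·R1
R2 := R2 − 18·R1
R3 := R3 + 9·R1
R2 := -1/4·R2
R3 := R3 − 2·R2
R3 := 2/3·R3
R2 := R2 + 3/4·R3
R1 := R1 − 2/9·R2
Reading off the last column: p = -5/3, q = -1, r = 2/3.

(-5/3, -1, 2/3)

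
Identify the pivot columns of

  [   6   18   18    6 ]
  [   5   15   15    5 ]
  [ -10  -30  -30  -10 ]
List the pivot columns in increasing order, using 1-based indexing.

R1 := 1/6·R1
  [   1    3    3    1 ]
  [   5   15   15    5 ]
  [ -10  -30  -30  -10 ]
R2 := R2 − 5·R1
  [   1    3    3    1 ]
  [   0    0    0    0 ]
  [ -10  -30  -30  -10 ]
R3 := R3 + 10·R1
  [ 1  3  3  1 ]
  [ 0  0  0  0 ]
  [ 0  0  0  0 ]
Pivot columns are the columns containing a leading 1.

1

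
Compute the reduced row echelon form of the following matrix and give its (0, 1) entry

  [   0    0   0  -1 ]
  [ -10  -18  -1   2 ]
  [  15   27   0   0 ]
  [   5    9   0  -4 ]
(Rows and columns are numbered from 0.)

Swap r1 and r2.
  [ -10  -18  -1   2 ]
  [   0    0   0  -1 ]
  [  15   27   0   0 ]
  [   5    9   0  -4 ]
Multiply r1 by -1/10.
  [  1  9/5  1/10  -1/5 ]
  [  0    0     0    -1 ]
  [ 15   27     0     0 ]
  [  5    9     0    -4 ]
Subtract 15 times r1 from r3.
  [ 1  9/5  1/10  -1/5 ]
  [ 0    0     0    -1 ]
  [ 0    0  -3/2     3 ]
  [ 5    9     0    -4 ]
Subtract 5 times r1 from r4.
  [ 1  9/5  1/10  -1/5 ]
  [ 0    0     0    -1 ]
  [ 0    0  -3/2     3 ]
  [ 0    0  -1/2    -3 ]
Swap r2 and r3.
  [ 1  9/5  1/10  -1/5 ]
  [ 0    0  -3/2     3 ]
  [ 0    0     0    -1 ]
  [ 0    0  -1/2    -3 ]
Multiply r2 by -2/3.
  [ 1  9/5  1/10  -1/5 ]
  [ 0    0     1    -2 ]
  [ 0    0     0    -1 ]
  [ 0    0  -1/2    -3 ]
Add 1/2 times r2 to r4.
  [ 1  9/5  1/10  -1/5 ]
  [ 0    0     1    -2 ]
  [ 0    0     0    -1 ]
  [ 0    0     0    -4 ]
Multiply r3 by -1.
  [ 1  9/5  1/10  -1/5 ]
  [ 0    0     1    -2 ]
  [ 0    0     0     1 ]
  [ 0    0     0    -4 ]
Add 4 times r3 to r4.
  [ 1  9/5  1/10  -1/5 ]
  [ 0    0     1    -2 ]
  [ 0    0     0     1 ]
  [ 0    0     0     0 ]
Add 2 times r3 to r2.
  [ 1  9/5  1/10  -1/5 ]
  [ 0    0     1     0 ]
  [ 0    0     0     1 ]
  [ 0    0     0     0 ]
Add 1/5 times r3 to r1.
  [ 1  9/5  1/10  0 ]
  [ 0    0     1  0 ]
  [ 0    0     0  1 ]
  [ 0    0     0  0 ]
Subtract 1/10 times r2 from r1.
  [ 1  9/5  0  0 ]
  [ 0    0  1  0 ]
  [ 0    0  0  1 ]
  [ 0    0  0  0 ]

9/5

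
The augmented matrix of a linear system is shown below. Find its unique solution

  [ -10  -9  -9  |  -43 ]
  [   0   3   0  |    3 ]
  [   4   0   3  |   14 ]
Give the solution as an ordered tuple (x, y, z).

(4, 1, -2/3)

R1 -> -1/10·R1
  [ 1  9/10  9/10  |  43/10 ]
  [ 0     3     0  |      3 ]
  [ 4     0     3  |     14 ]
R3 -> R3 − 4·R1
  [ 1   9/10  9/10  |  43/10 ]
  [ 0      3     0  |      3 ]
  [ 0  -18/5  -3/5  |  -16/5 ]
R2 -> 1/3·R2
  [ 1   9/10  9/10  |  43/10 ]
  [ 0      1     0  |      1 ]
  [ 0  -18/5  -3/5  |  -16/5 ]
R3 -> R3 + 18/5·R2
  [ 1  9/10  9/10  |  43/10 ]
  [ 0     1     0  |      1 ]
  [ 0     0  -3/5  |    2/5 ]
R3 -> -5/3·R3
  [ 1  9/10  9/10  |  43/10 ]
  [ 0     1     0  |      1 ]
  [ 0     0     1  |   -2/3 ]
R1 -> R1 − 9/10·R3
  [ 1  9/10  0  |  49/10 ]
  [ 0     1  0  |      1 ]
  [ 0     0  1  |   -2/3 ]
R1 -> R1 − 9/10·R2
  [ 1  0  0  |     4 ]
  [ 0  1  0  |     1 ]
  [ 0  0  1  |  -2/3 ]
Reading off the last column: x = 4, y = 1, z = -2/3.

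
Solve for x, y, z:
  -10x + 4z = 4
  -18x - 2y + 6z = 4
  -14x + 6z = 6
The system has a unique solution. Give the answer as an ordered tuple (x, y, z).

Form the augmented matrix and row-reduce:
  [ -10   0  4  |  4 ]
  [ -18  -2  6  |  4 ]
  [ -14   0  6  |  6 ]
ρ1 → -1/10·ρ1
  [   1   0  -2/5  |  -2/5 ]
  [ -18  -2     6  |     4 ]
  [ -14   0     6  |     6 ]
ρ2 → ρ2 + 18·ρ1
  [   1   0  -2/5  |   -2/5 ]
  [   0  -2  -6/5  |  -16/5 ]
  [ -14   0     6  |      6 ]
ρ3 → ρ3 + 14·ρ1
  [ 1   0  -2/5  |   -2/5 ]
  [ 0  -2  -6/5  |  -16/5 ]
  [ 0   0   2/5  |    2/5 ]
ρ2 → -1/2·ρ2
  [ 1  0  -2/5  |  -2/5 ]
  [ 0  1   3/5  |   8/5 ]
  [ 0  0   2/5  |   2/5 ]
ρ3 → 5/2·ρ3
  [ 1  0  -2/5  |  -2/5 ]
  [ 0  1   3/5  |   8/5 ]
  [ 0  0     1  |     1 ]
ρ2 → ρ2 − 3/5·ρ3
  [ 1  0  -2/5  |  -2/5 ]
  [ 0  1     0  |     1 ]
  [ 0  0     1  |     1 ]
ρ1 → ρ1 + 2/5·ρ3
  [ 1  0  0  |  0 ]
  [ 0  1  0  |  1 ]
  [ 0  0  1  |  1 ]
Reading off the last column: x = 0, y = 1, z = 1.

(0, 1, 1)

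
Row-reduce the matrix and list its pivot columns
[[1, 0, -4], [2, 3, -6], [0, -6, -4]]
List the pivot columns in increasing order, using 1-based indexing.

1, 2

r2 → r2 − 2·r1
  [ 1   0  -4 ]
  [ 0   3   2 ]
  [ 0  -6  -4 ]
r2 → 1/3·r2
  [ 1   0   -4 ]
  [ 0   1  2/3 ]
  [ 0  -6   -4 ]
r3 → r3 + 6·r2
  [ 1  0   -4 ]
  [ 0  1  2/3 ]
  [ 0  0    0 ]
Pivot columns are the columns containing a leading 1.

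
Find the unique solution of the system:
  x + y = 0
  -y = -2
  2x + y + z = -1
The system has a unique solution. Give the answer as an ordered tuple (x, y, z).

Form the augmented matrix and row-reduce:
  [ 1   1  0  |   0 ]
  [ 0  -1  0  |  -2 ]
  [ 2   1  1  |  -1 ]
R3 → R3 − 2·R1
  [ 1   1  0  |   0 ]
  [ 0  -1  0  |  -2 ]
  [ 0  -1  1  |  -1 ]
R2 → -1·R2
  [ 1   1  0  |   0 ]
  [ 0   1  0  |   2 ]
  [ 0  -1  1  |  -1 ]
R3 → R3 + R2
  [ 1  1  0  |  0 ]
  [ 0  1  0  |  2 ]
  [ 0  0  1  |  1 ]
R1 → R1 − R2
  [ 1  0  0  |  -2 ]
  [ 0  1  0  |   2 ]
  [ 0  0  1  |   1 ]
Reading off the last column: x = -2, y = 2, z = 1.

(-2, 2, 1)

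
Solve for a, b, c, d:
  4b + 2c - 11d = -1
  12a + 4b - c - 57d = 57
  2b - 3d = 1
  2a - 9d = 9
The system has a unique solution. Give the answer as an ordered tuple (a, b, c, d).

(0, -1, -4, -1)

Form the augmented matrix and row-reduce:
  [  0  4   2  -11  |  -1 ]
  [ 12  4  -1  -57  |  57 ]
  [  0  2   0   -3  |   1 ]
  [  2  0   0   -9  |   9 ]
R1 <=> R2
  [ 12  4  -1  -57  |  57 ]
  [  0  4   2  -11  |  -1 ]
  [  0  2   0   -3  |   1 ]
  [  2  0   0   -9  |   9 ]
R1 → 1/12·R1
  [ 1  1/3  -1/12  -19/4  |  19/4 ]
  [ 0    4      2    -11  |    -1 ]
  [ 0    2      0     -3  |     1 ]
  [ 2    0      0     -9  |     9 ]
R4 → R4 − 2·R1
  [ 1   1/3  -1/12  -19/4  |  19/4 ]
  [ 0     4      2    -11  |    -1 ]
  [ 0     2      0     -3  |     1 ]
  [ 0  -2/3    1/6    1/2  |  -1/2 ]
R2 → 1/4·R2
  [ 1   1/3  -1/12  -19/4  |  19/4 ]
  [ 0     1    1/2  -11/4  |  -1/4 ]
  [ 0     2      0     -3  |     1 ]
  [ 0  -2/3    1/6    1/2  |  -1/2 ]
R3 → R3 − 2·R2
  [ 1   1/3  -1/12  -19/4  |  19/4 ]
  [ 0     1    1/2  -11/4  |  -1/4 ]
  [ 0     0     -1    5/2  |   3/2 ]
  [ 0  -2/3    1/6    1/2  |  -1/2 ]
R4 → R4 + 2/3·R2
  [ 1  1/3  -1/12  -19/4  |  19/4 ]
  [ 0    1    1/2  -11/4  |  -1/4 ]
  [ 0    0     -1    5/2  |   3/2 ]
  [ 0    0    1/2   -4/3  |  -2/3 ]
R3 → -1·R3
  [ 1  1/3  -1/12  -19/4  |  19/4 ]
  [ 0    1    1/2  -11/4  |  -1/4 ]
  [ 0    0      1   -5/2  |  -3/2 ]
  [ 0    0    1/2   -4/3  |  -2/3 ]
R4 → R4 − 1/2·R3
  [ 1  1/3  -1/12  -19/4  |  19/4 ]
  [ 0    1    1/2  -11/4  |  -1/4 ]
  [ 0    0      1   -5/2  |  -3/2 ]
  [ 0    0      0  -1/12  |  1/12 ]
R4 → -12·R4
  [ 1  1/3  -1/12  -19/4  |  19/4 ]
  [ 0    1    1/2  -11/4  |  -1/4 ]
  [ 0    0      1   -5/2  |  -3/2 ]
  [ 0    0      0      1  |    -1 ]
R3 → R3 + 5/2·R4
  [ 1  1/3  -1/12  -19/4  |  19/4 ]
  [ 0    1    1/2  -11/4  |  -1/4 ]
  [ 0    0      1      0  |    -4 ]
  [ 0    0      0      1  |    -1 ]
R2 → R2 + 11/4·R4
  [ 1  1/3  -1/12  -19/4  |  19/4 ]
  [ 0    1    1/2      0  |    -3 ]
  [ 0    0      1      0  |    -4 ]
  [ 0    0      0      1  |    -1 ]
R1 → R1 + 19/4·R4
  [ 1  1/3  -1/12  0  |   0 ]
  [ 0    1    1/2  0  |  -3 ]
  [ 0    0      1  0  |  -4 ]
  [ 0    0      0  1  |  -1 ]
R2 → R2 − 1/2·R3
  [ 1  1/3  -1/12  0  |   0 ]
  [ 0    1      0  0  |  -1 ]
  [ 0    0      1  0  |  -4 ]
  [ 0    0      0  1  |  -1 ]
R1 → R1 + 1/12·R3
  [ 1  1/3  0  0  |  -1/3 ]
  [ 0    1  0  0  |    -1 ]
  [ 0    0  1  0  |    -4 ]
  [ 0    0  0  1  |    -1 ]
R1 → R1 − 1/3·R2
  [ 1  0  0  0  |   0 ]
  [ 0  1  0  0  |  -1 ]
  [ 0  0  1  0  |  -4 ]
  [ 0  0  0  1  |  -1 ]
Reading off the last column: a = 0, b = -1, c = -4, d = -1.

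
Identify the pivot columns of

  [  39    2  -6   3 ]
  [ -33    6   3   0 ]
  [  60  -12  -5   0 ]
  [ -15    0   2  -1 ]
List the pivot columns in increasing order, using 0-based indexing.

0, 1, 2, 3

r1 → 1/39·r1
  [   1  2/39  -2/13  1/13 ]
  [ -33     6      3     0 ]
  [  60   -12     -5     0 ]
  [ -15     0      2    -1 ]
r2 → r2 + 33·r1
  [   1    2/39   -2/13   1/13 ]
  [   0  100/13  -27/13  33/13 ]
  [  60     -12      -5      0 ]
  [ -15       0       2     -1 ]
r3 → r3 − 60·r1
  [   1     2/39   -2/13    1/13 ]
  [   0   100/13  -27/13   33/13 ]
  [   0  -196/13   55/13  -60/13 ]
  [ -15        0       2      -1 ]
r4 → r4 + 15·r1
  [ 1     2/39   -2/13    1/13 ]
  [ 0   100/13  -27/13   33/13 ]
  [ 0  -196/13   55/13  -60/13 ]
  [ 0    10/13   -4/13    2/13 ]
r2 → 13/100·r2
  [ 1     2/39    -2/13    1/13 ]
  [ 0        1  -27/100  33/100 ]
  [ 0  -196/13    55/13  -60/13 ]
  [ 0    10/13    -4/13    2/13 ]
r3 → r3 + 196/13·r2
  [ 1   2/39    -2/13    1/13 ]
  [ 0      1  -27/100  33/100 ]
  [ 0      0     4/25    9/25 ]
  [ 0  10/13    -4/13    2/13 ]
r4 → r4 − 10/13·r2
  [ 1  2/39    -2/13    1/13 ]
  [ 0     1  -27/100  33/100 ]
  [ 0     0     4/25    9/25 ]
  [ 0     0    -1/10   -1/10 ]
r3 → 25/4·r3
  [ 1  2/39    -2/13    1/13 ]
  [ 0     1  -27/100  33/100 ]
  [ 0     0        1     9/4 ]
  [ 0     0    -1/10   -1/10 ]
r4 → r4 + 1/10·r3
  [ 1  2/39    -2/13    1/13 ]
  [ 0     1  -27/100  33/100 ]
  [ 0     0        1     9/4 ]
  [ 0     0        0     1/8 ]
r4 → 8·r4
  [ 1  2/39    -2/13    1/13 ]
  [ 0     1  -27/100  33/100 ]
  [ 0     0        1     9/4 ]
  [ 0     0        0       1 ]
r3 → r3 − 9/4·r4
  [ 1  2/39    -2/13    1/13 ]
  [ 0     1  -27/100  33/100 ]
  [ 0     0        1       0 ]
  [ 0     0        0       1 ]
r2 → r2 − 33/100·r4
  [ 1  2/39    -2/13  1/13 ]
  [ 0     1  -27/100     0 ]
  [ 0     0        1     0 ]
  [ 0     0        0     1 ]
r1 → r1 − 1/13·r4
  [ 1  2/39    -2/13  0 ]
  [ 0     1  -27/100  0 ]
  [ 0     0        1  0 ]
  [ 0     0        0  1 ]
r2 → r2 + 27/100·r3
  [ 1  2/39  -2/13  0 ]
  [ 0     1      0  0 ]
  [ 0     0      1  0 ]
  [ 0     0      0  1 ]
r1 → r1 + 2/13·r3
  [ 1  2/39  0  0 ]
  [ 0     1  0  0 ]
  [ 0     0  1  0 ]
  [ 0     0  0  1 ]
r1 → r1 − 2/39·r2
  [ 1  0  0  0 ]
  [ 0  1  0  0 ]
  [ 0  0  1  0 ]
  [ 0  0  0  1 ]
Pivot columns are the columns containing a leading 1.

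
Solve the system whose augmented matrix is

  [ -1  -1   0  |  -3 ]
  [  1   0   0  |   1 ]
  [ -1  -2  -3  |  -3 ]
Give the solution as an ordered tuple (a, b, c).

(1, 2, -2/3)

ρ1 -> -1·ρ1
ρ2 -> ρ2 − ρ1
ρ3 -> ρ3 + ρ1
ρ2 -> -1·ρ2
ρ3 -> ρ3 + ρ2
ρ3 -> -1/3·ρ3
ρ1 -> ρ1 − ρ2
Reading off the last column: a = 1, b = 2, c = -2/3.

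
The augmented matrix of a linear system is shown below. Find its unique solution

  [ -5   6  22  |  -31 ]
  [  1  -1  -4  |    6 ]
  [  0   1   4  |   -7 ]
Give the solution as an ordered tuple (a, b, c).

(-1, 5, -3)

R1 ← -1/5·R1
  [ 1  -6/5  -22/5  |  31/5 ]
  [ 1    -1     -4  |     6 ]
  [ 0     1      4  |    -7 ]
R2 ← R2 − R1
  [ 1  -6/5  -22/5  |  31/5 ]
  [ 0   1/5    2/5  |  -1/5 ]
  [ 0     1      4  |    -7 ]
R2 ← 5·R2
  [ 1  -6/5  -22/5  |  31/5 ]
  [ 0     1      2  |    -1 ]
  [ 0     1      4  |    -7 ]
R3 ← R3 − R2
  [ 1  -6/5  -22/5  |  31/5 ]
  [ 0     1      2  |    -1 ]
  [ 0     0      2  |    -6 ]
R3 ← 1/2·R3
  [ 1  -6/5  -22/5  |  31/5 ]
  [ 0     1      2  |    -1 ]
  [ 0     0      1  |    -3 ]
R2 ← R2 − 2·R3
  [ 1  -6/5  -22/5  |  31/5 ]
  [ 0     1      0  |     5 ]
  [ 0     0      1  |    -3 ]
R1 ← R1 + 22/5·R3
  [ 1  -6/5  0  |  -7 ]
  [ 0     1  0  |   5 ]
  [ 0     0  1  |  -3 ]
R1 ← R1 + 6/5·R2
  [ 1  0  0  |  -1 ]
  [ 0  1  0  |   5 ]
  [ 0  0  1  |  -3 ]
Reading off the last column: a = -1, b = 5, c = -3.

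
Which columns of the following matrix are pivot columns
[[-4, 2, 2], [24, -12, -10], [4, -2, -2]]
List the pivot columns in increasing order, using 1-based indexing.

1, 3

r1 ← -1/4·r1
r2 ← r2 − 24·r1
r3 ← r3 − 4·r1
r2 ← 1/2·r2
r1 ← r1 + 1/2·r2
Pivot columns are the columns containing a leading 1.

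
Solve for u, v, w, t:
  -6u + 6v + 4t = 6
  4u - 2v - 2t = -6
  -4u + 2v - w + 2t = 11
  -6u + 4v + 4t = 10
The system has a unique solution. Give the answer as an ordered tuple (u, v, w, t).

(-1, -2, -5, 3)

Form the augmented matrix and row-reduce:
  [ -6   6   0   4  |   6 ]
  [  4  -2   0  -2  |  -6 ]
  [ -4   2  -1   2  |  11 ]
  [ -6   4   0   4  |  10 ]
r1 := -1/6·r1
  [  1  -1   0  -2/3  |  -1 ]
  [  4  -2   0    -2  |  -6 ]
  [ -4   2  -1     2  |  11 ]
  [ -6   4   0     4  |  10 ]
r2 := r2 − 4·r1
  [  1  -1   0  -2/3  |  -1 ]
  [  0   2   0   2/3  |  -2 ]
  [ -4   2  -1     2  |  11 ]
  [ -6   4   0     4  |  10 ]
r3 := r3 + 4·r1
  [  1  -1   0  -2/3  |  -1 ]
  [  0   2   0   2/3  |  -2 ]
  [  0  -2  -1  -2/3  |   7 ]
  [ -6   4   0     4  |  10 ]
r4 := r4 + 6·r1
  [ 1  -1   0  -2/3  |  -1 ]
  [ 0   2   0   2/3  |  -2 ]
  [ 0  -2  -1  -2/3  |   7 ]
  [ 0  -2   0     0  |   4 ]
r2 := 1/2·r2
  [ 1  -1   0  -2/3  |  -1 ]
  [ 0   1   0   1/3  |  -1 ]
  [ 0  -2  -1  -2/3  |   7 ]
  [ 0  -2   0     0  |   4 ]
r3 := r3 + 2·r2
  [ 1  -1   0  -2/3  |  -1 ]
  [ 0   1   0   1/3  |  -1 ]
  [ 0   0  -1     0  |   5 ]
  [ 0  -2   0     0  |   4 ]
r4 := r4 + 2·r2
  [ 1  -1   0  -2/3  |  -1 ]
  [ 0   1   0   1/3  |  -1 ]
  [ 0   0  -1     0  |   5 ]
  [ 0   0   0   2/3  |   2 ]
r3 := -1·r3
  [ 1  -1  0  -2/3  |  -1 ]
  [ 0   1  0   1/3  |  -1 ]
  [ 0   0  1     0  |  -5 ]
  [ 0   0  0   2/3  |   2 ]
r4 := 3/2·r4
  [ 1  -1  0  -2/3  |  -1 ]
  [ 0   1  0   1/3  |  -1 ]
  [ 0   0  1     0  |  -5 ]
  [ 0   0  0     1  |   3 ]
r2 := r2 − 1/3·r4
  [ 1  -1  0  -2/3  |  -1 ]
  [ 0   1  0     0  |  -2 ]
  [ 0   0  1     0  |  -5 ]
  [ 0   0  0     1  |   3 ]
r1 := r1 + 2/3·r4
  [ 1  -1  0  0  |   1 ]
  [ 0   1  0  0  |  -2 ]
  [ 0   0  1  0  |  -5 ]
  [ 0   0  0  1  |   3 ]
r1 := r1 + r2
  [ 1  0  0  0  |  -1 ]
  [ 0  1  0  0  |  -2 ]
  [ 0  0  1  0  |  -5 ]
  [ 0  0  0  1  |   3 ]
Reading off the last column: u = -1, v = -2, w = -5, t = 3.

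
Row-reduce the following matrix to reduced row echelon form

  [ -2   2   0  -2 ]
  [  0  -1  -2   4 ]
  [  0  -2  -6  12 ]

R1 → -1/2·R1
  [ 1  -1   0   1 ]
  [ 0  -1  -2   4 ]
  [ 0  -2  -6  12 ]
R2 → -1·R2
  [ 1  -1   0   1 ]
  [ 0   1   2  -4 ]
  [ 0  -2  -6  12 ]
R3 → R3 + 2·R2
  [ 1  -1   0   1 ]
  [ 0   1   2  -4 ]
  [ 0   0  -2   4 ]
R3 → -1/2·R3
  [ 1  -1  0   1 ]
  [ 0   1  2  -4 ]
  [ 0   0  1  -2 ]
R2 → R2 − 2·R3
  [ 1  -1  0   1 ]
  [ 0   1  0   0 ]
  [ 0   0  1  -2 ]
R1 → R1 + R2
  [ 1  0  0   1 ]
  [ 0  1  0   0 ]
  [ 0  0  1  -2 ]

[[1, 0, 0, 1], [0, 1, 0, 0], [0, 0, 1, -2]]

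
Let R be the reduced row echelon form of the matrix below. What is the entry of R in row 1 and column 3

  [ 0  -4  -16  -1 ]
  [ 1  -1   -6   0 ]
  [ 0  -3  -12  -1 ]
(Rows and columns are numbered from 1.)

-2

Swap R1 and R2.
  [ 1  -1   -6   0 ]
  [ 0  -4  -16  -1 ]
  [ 0  -3  -12  -1 ]
Multiply R2 by -1/4.
  [ 1  -1   -6    0 ]
  [ 0   1    4  1/4 ]
  [ 0  -3  -12   -1 ]
Add 3 times R2 to R3.
  [ 1  -1  -6     0 ]
  [ 0   1   4   1/4 ]
  [ 0   0   0  -1/4 ]
Multiply R3 by -4.
  [ 1  -1  -6    0 ]
  [ 0   1   4  1/4 ]
  [ 0   0   0    1 ]
Subtract 1/4 times R3 from R2.
  [ 1  -1  -6  0 ]
  [ 0   1   4  0 ]
  [ 0   0   0  1 ]
Add R2 to R1.
  [ 1  0  -2  0 ]
  [ 0  1   4  0 ]
  [ 0  0   0  1 ]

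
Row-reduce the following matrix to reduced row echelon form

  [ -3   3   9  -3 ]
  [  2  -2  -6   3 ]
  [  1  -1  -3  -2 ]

[[1, -1, -3, 0], [0, 0, 0, 1], [0, 0, 0, 0]]

r1 := -1/3·r1
  [ 1  -1  -3   1 ]
  [ 2  -2  -6   3 ]
  [ 1  -1  -3  -2 ]
r2 := r2 − 2·r1
  [ 1  -1  -3   1 ]
  [ 0   0   0   1 ]
  [ 1  -1  -3  -2 ]
r3 := r3 − r1
  [ 1  -1  -3   1 ]
  [ 0   0   0   1 ]
  [ 0   0   0  -3 ]
r3 := r3 + 3·r2
  [ 1  -1  -3  1 ]
  [ 0   0   0  1 ]
  [ 0   0   0  0 ]
r1 := r1 − r2
  [ 1  -1  -3  0 ]
  [ 0   0   0  1 ]
  [ 0   0   0  0 ]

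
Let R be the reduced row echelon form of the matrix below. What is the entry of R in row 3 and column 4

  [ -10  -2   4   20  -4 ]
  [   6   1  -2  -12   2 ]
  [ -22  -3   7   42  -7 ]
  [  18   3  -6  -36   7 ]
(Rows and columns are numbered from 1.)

Multiply r1 by -1/10.
Subtract 6 times r1 from r2.
Add 22 times r1 to r3.
Subtract 18 times r1 from r4.
Multiply r2 by -5.
Subtract 7/5 times r2 from r3.
Add 3/5 times r2 to r4.
Add r4 to r3.
Subtract 2 times r4 from r2.
Subtract 2/5 times r4 from r1.
Add 2 times r3 to r2.
Add 2/5 times r3 to r1.
Subtract 1/5 times r2 from r1.

-2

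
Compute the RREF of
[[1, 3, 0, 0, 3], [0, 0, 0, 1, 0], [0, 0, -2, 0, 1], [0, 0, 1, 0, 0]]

[[1, 3, 0, 0, 0], [0, 0, 1, 0, 0], [0, 0, 0, 1, 0], [0, 0, 0, 0, 1]]

Swap ρ2 and ρ3.
  [ 1  3   0  0  3 ]
  [ 0  0  -2  0  1 ]
  [ 0  0   0  1  0 ]
  [ 0  0   1  0  0 ]
Multiply ρ2 by -1/2.
  [ 1  3  0  0     3 ]
  [ 0  0  1  0  -1/2 ]
  [ 0  0  0  1     0 ]
  [ 0  0  1  0     0 ]
Subtract ρ2 from ρ4.
  [ 1  3  0  0     3 ]
  [ 0  0  1  0  -1/2 ]
  [ 0  0  0  1     0 ]
  [ 0  0  0  0   1/2 ]
Multiply ρ4 by 2.
  [ 1  3  0  0     3 ]
  [ 0  0  1  0  -1/2 ]
  [ 0  0  0  1     0 ]
  [ 0  0  0  0     1 ]
Add 1/2 times ρ4 to ρ2.
  [ 1  3  0  0  3 ]
  [ 0  0  1  0  0 ]
  [ 0  0  0  1  0 ]
  [ 0  0  0  0  1 ]
Subtract 3 times ρ4 from ρ1.
  [ 1  3  0  0  0 ]
  [ 0  0  1  0  0 ]
  [ 0  0  0  1  0 ]
  [ 0  0  0  0  1 ]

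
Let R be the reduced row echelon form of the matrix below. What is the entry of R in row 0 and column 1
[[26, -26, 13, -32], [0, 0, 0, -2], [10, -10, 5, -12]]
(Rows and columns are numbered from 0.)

Multiply R1 by 1/26.
Subtract 10 times R1 from R3.
Multiply R2 by -1/2.
Subtract 4/13 times R2 from R3.
Add 16/13 times R2 to R1.

-1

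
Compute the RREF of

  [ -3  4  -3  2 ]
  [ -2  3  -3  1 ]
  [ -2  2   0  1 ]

Multiply R1 by -1/3.
  [  1  -4/3   1  -2/3 ]
  [ -2     3  -3     1 ]
  [ -2     2   0     1 ]
Add 2 times R1 to R2.
  [  1  -4/3   1  -2/3 ]
  [  0   1/3  -1  -1/3 ]
  [ -2     2   0     1 ]
Add 2 times R1 to R3.
  [ 1  -4/3   1  -2/3 ]
  [ 0   1/3  -1  -1/3 ]
  [ 0  -2/3   2  -1/3 ]
Multiply R2 by 3.
  [ 1  -4/3   1  -2/3 ]
  [ 0     1  -3    -1 ]
  [ 0  -2/3   2  -1/3 ]
Add 2/3 times R2 to R3.
  [ 1  -4/3   1  -2/3 ]
  [ 0     1  -3    -1 ]
  [ 0     0   0    -1 ]
Multiply R3 by -1.
  [ 1  -4/3   1  -2/3 ]
  [ 0     1  -3    -1 ]
  [ 0     0   0     1 ]
Add R3 to R2.
  [ 1  -4/3   1  -2/3 ]
  [ 0     1  -3     0 ]
  [ 0     0   0     1 ]
Add 2/3 times R3 to R1.
  [ 1  -4/3   1  0 ]
  [ 0     1  -3  0 ]
  [ 0     0   0  1 ]
Add 4/3 times R2 to R1.
  [ 1  0  -3  0 ]
  [ 0  1  -3  0 ]
  [ 0  0   0  1 ]

[[1, 0, -3, 0], [0, 1, -3, 0], [0, 0, 0, 1]]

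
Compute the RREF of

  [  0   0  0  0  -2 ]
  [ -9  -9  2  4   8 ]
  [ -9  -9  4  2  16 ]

[[1, 1, 0, -2/3, 0], [0, 0, 1, -1, 0], [0, 0, 0, 0, 1]]

Swap R1 and R2.
  [ -9  -9  2  4   8 ]
  [  0   0  0  0  -2 ]
  [ -9  -9  4  2  16 ]
Multiply R1 by -1/9.
  [  1   1  -2/9  -4/9  -8/9 ]
  [  0   0     0     0    -2 ]
  [ -9  -9     4     2    16 ]
Add 9 times R1 to R3.
  [ 1  1  -2/9  -4/9  -8/9 ]
  [ 0  0     0     0    -2 ]
  [ 0  0     2    -2     8 ]
Swap R2 and R3.
  [ 1  1  -2/9  -4/9  -8/9 ]
  [ 0  0     2    -2     8 ]
  [ 0  0     0     0    -2 ]
Multiply R2 by 1/2.
  [ 1  1  -2/9  -4/9  -8/9 ]
  [ 0  0     1    -1     4 ]
  [ 0  0     0     0    -2 ]
Multiply R3 by -1/2.
  [ 1  1  -2/9  -4/9  -8/9 ]
  [ 0  0     1    -1     4 ]
  [ 0  0     0     0     1 ]
Subtract 4 times R3 from R2.
  [ 1  1  -2/9  -4/9  -8/9 ]
  [ 0  0     1    -1     0 ]
  [ 0  0     0     0     1 ]
Add 8/9 times R3 to R1.
  [ 1  1  -2/9  -4/9  0 ]
  [ 0  0     1    -1  0 ]
  [ 0  0     0     0  1 ]
Add 2/9 times R2 to R1.
  [ 1  1  0  -2/3  0 ]
  [ 0  0  1    -1  0 ]
  [ 0  0  0     0  1 ]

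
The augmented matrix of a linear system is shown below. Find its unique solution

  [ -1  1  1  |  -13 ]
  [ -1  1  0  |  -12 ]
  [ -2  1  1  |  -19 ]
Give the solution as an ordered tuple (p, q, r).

(6, -6, -1)

R1 -> -1·R1
  [  1  -1  -1  |   13 ]
  [ -1   1   0  |  -12 ]
  [ -2   1   1  |  -19 ]
R2 -> R2 + R1
  [  1  -1  -1  |   13 ]
  [  0   0  -1  |    1 ]
  [ -2   1   1  |  -19 ]
R3 -> R3 + 2·R1
  [ 1  -1  -1  |  13 ]
  [ 0   0  -1  |   1 ]
  [ 0  -1  -1  |   7 ]
R2 ↔ R3
  [ 1  -1  -1  |  13 ]
  [ 0  -1  -1  |   7 ]
  [ 0   0  -1  |   1 ]
R2 -> -1·R2
  [ 1  -1  -1  |  13 ]
  [ 0   1   1  |  -7 ]
  [ 0   0  -1  |   1 ]
R3 -> -1·R3
  [ 1  -1  -1  |  13 ]
  [ 0   1   1  |  -7 ]
  [ 0   0   1  |  -1 ]
R2 -> R2 − R3
  [ 1  -1  -1  |  13 ]
  [ 0   1   0  |  -6 ]
  [ 0   0   1  |  -1 ]
R1 -> R1 + R3
  [ 1  -1  0  |  12 ]
  [ 0   1  0  |  -6 ]
  [ 0   0  1  |  -1 ]
R1 -> R1 + R2
  [ 1  0  0  |   6 ]
  [ 0  1  0  |  -6 ]
  [ 0  0  1  |  -1 ]
Reading off the last column: p = 6, q = -6, r = -1.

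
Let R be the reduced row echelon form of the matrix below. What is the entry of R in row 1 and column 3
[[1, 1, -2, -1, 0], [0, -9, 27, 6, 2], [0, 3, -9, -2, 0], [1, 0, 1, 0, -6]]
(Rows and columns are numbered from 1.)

1

Subtract ρ1 from ρ4.
  [ 1   1  -2  -1   0 ]
  [ 0  -9  27   6   2 ]
  [ 0   3  -9  -2   0 ]
  [ 0  -1   3   1  -6 ]
Multiply ρ2 by -1/9.
  [ 1   1  -2    -1     0 ]
  [ 0   1  -3  -2/3  -2/9 ]
  [ 0   3  -9    -2     0 ]
  [ 0  -1   3     1    -6 ]
Subtract 3 times ρ2 from ρ3.
  [ 1   1  -2    -1     0 ]
  [ 0   1  -3  -2/3  -2/9 ]
  [ 0   0   0     0   2/3 ]
  [ 0  -1   3     1    -6 ]
Add ρ2 to ρ4.
  [ 1  1  -2    -1      0 ]
  [ 0  1  -3  -2/3   -2/9 ]
  [ 0  0   0     0    2/3 ]
  [ 0  0   0   1/3  -56/9 ]
Swap ρ3 and ρ4.
  [ 1  1  -2    -1      0 ]
  [ 0  1  -3  -2/3   -2/9 ]
  [ 0  0   0   1/3  -56/9 ]
  [ 0  0   0     0    2/3 ]
Multiply ρ3 by 3.
  [ 1  1  -2    -1      0 ]
  [ 0  1  -3  -2/3   -2/9 ]
  [ 0  0   0     1  -56/3 ]
  [ 0  0   0     0    2/3 ]
Multiply ρ4 by 3/2.
  [ 1  1  -2    -1      0 ]
  [ 0  1  -3  -2/3   -2/9 ]
  [ 0  0   0     1  -56/3 ]
  [ 0  0   0     0      1 ]
Add 56/3 times ρ4 to ρ3.
  [ 1  1  -2    -1     0 ]
  [ 0  1  -3  -2/3  -2/9 ]
  [ 0  0   0     1     0 ]
  [ 0  0   0     0     1 ]
Add 2/9 times ρ4 to ρ2.
  [ 1  1  -2    -1  0 ]
  [ 0  1  -3  -2/3  0 ]
  [ 0  0   0     1  0 ]
  [ 0  0   0     0  1 ]
Add 2/3 times ρ3 to ρ2.
  [ 1  1  -2  -1  0 ]
  [ 0  1  -3   0  0 ]
  [ 0  0   0   1  0 ]
  [ 0  0   0   0  1 ]
Add ρ3 to ρ1.
  [ 1  1  -2  0  0 ]
  [ 0  1  -3  0  0 ]
  [ 0  0   0  1  0 ]
  [ 0  0   0  0  1 ]
Subtract ρ2 from ρ1.
  [ 1  0   1  0  0 ]
  [ 0  1  -3  0  0 ]
  [ 0  0   0  1  0 ]
  [ 0  0   0  0  1 ]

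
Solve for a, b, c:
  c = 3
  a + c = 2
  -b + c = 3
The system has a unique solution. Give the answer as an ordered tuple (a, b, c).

Form the augmented matrix and row-reduce:
  [ 0   0  1  |  3 ]
  [ 1   0  1  |  2 ]
  [ 0  -1  1  |  3 ]
Swap R1 and R2.
Swap R2 and R3.
Multiply R2 by -1.
Add R3 to R2.
Subtract R3 from R1.
Reading off the last column: a = -1, b = 0, c = 3.

(-1, 0, 3)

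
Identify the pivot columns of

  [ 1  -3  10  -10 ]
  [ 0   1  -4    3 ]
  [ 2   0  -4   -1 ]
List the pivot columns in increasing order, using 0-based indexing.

Subtract 2 times R1 from R3.
  [ 1  -3   10  -10 ]
  [ 0   1   -4    3 ]
  [ 0   6  -24   19 ]
Subtract 6 times R2 from R3.
  [ 1  -3  10  -10 ]
  [ 0   1  -4    3 ]
  [ 0   0   0    1 ]
Subtract 3 times R3 from R2.
  [ 1  -3  10  -10 ]
  [ 0   1  -4    0 ]
  [ 0   0   0    1 ]
Add 10 times R3 to R1.
  [ 1  -3  10  0 ]
  [ 0   1  -4  0 ]
  [ 0   0   0  1 ]
Add 3 times R2 to R1.
  [ 1  0  -2  0 ]
  [ 0  1  -4  0 ]
  [ 0  0   0  1 ]
Pivot columns are the columns containing a leading 1.

0, 1, 3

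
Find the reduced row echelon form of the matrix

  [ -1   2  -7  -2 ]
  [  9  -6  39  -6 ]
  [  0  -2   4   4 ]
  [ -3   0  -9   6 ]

[[1, 0, 3, -2], [0, 1, -2, -2], [0, 0, 0, 0], [0, 0, 0, 0]]

Multiply R1 by -1.
  [  1  -2   7   2 ]
  [  9  -6  39  -6 ]
  [  0  -2   4   4 ]
  [ -3   0  -9   6 ]
Subtract 9 times R1 from R2.
  [  1  -2    7    2 ]
  [  0  12  -24  -24 ]
  [  0  -2    4    4 ]
  [ -3   0   -9    6 ]
Add 3 times R1 to R4.
  [ 1  -2    7    2 ]
  [ 0  12  -24  -24 ]
  [ 0  -2    4    4 ]
  [ 0  -6   12   12 ]
Multiply R2 by 1/12.
  [ 1  -2   7   2 ]
  [ 0   1  -2  -2 ]
  [ 0  -2   4   4 ]
  [ 0  -6  12  12 ]
Add 2 times R2 to R3.
  [ 1  -2   7   2 ]
  [ 0   1  -2  -2 ]
  [ 0   0   0   0 ]
  [ 0  -6  12  12 ]
Add 6 times R2 to R4.
  [ 1  -2   7   2 ]
  [ 0   1  -2  -2 ]
  [ 0   0   0   0 ]
  [ 0   0   0   0 ]
Add 2 times R2 to R1.
  [ 1  0   3  -2 ]
  [ 0  1  -2  -2 ]
  [ 0  0   0   0 ]
  [ 0  0   0   0 ]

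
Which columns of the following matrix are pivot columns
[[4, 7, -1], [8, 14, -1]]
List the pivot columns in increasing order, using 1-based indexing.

1, 3

Multiply R1 by 1/4.
  [ 1  7/4  -1/4 ]
  [ 8   14    -1 ]
Subtract 8 times R1 from R2.
  [ 1  7/4  -1/4 ]
  [ 0    0     1 ]
Add 1/4 times R2 to R1.
  [ 1  7/4  0 ]
  [ 0    0  1 ]
Pivot columns are the columns containing a leading 1.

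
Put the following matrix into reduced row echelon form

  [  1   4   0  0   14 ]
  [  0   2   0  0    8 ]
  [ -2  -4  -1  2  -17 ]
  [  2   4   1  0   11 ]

Add 2 times R1 to R3.
  [ 1  4   0  0  14 ]
  [ 0  2   0  0   8 ]
  [ 0  4  -1  2  11 ]
  [ 2  4   1  0  11 ]
Subtract 2 times R1 from R4.
  [ 1   4   0  0   14 ]
  [ 0   2   0  0    8 ]
  [ 0   4  -1  2   11 ]
  [ 0  -4   1  0  -17 ]
Multiply R2 by 1/2.
  [ 1   4   0  0   14 ]
  [ 0   1   0  0    4 ]
  [ 0   4  -1  2   11 ]
  [ 0  -4   1  0  -17 ]
Subtract 4 times R2 from R3.
  [ 1   4   0  0   14 ]
  [ 0   1   0  0    4 ]
  [ 0   0  -1  2   -5 ]
  [ 0  -4   1  0  -17 ]
Add 4 times R2 to R4.
  [ 1  4   0  0  14 ]
  [ 0  1   0  0   4 ]
  [ 0  0  -1  2  -5 ]
  [ 0  0   1  0  -1 ]
Multiply R3 by -1.
  [ 1  4  0   0  14 ]
  [ 0  1  0   0   4 ]
  [ 0  0  1  -2   5 ]
  [ 0  0  1   0  -1 ]
Subtract R3 from R4.
  [ 1  4  0   0  14 ]
  [ 0  1  0   0   4 ]
  [ 0  0  1  -2   5 ]
  [ 0  0  0   2  -6 ]
Multiply R4 by 1/2.
  [ 1  4  0   0  14 ]
  [ 0  1  0   0   4 ]
  [ 0  0  1  -2   5 ]
  [ 0  0  0   1  -3 ]
Add 2 times R4 to R3.
  [ 1  4  0  0  14 ]
  [ 0  1  0  0   4 ]
  [ 0  0  1  0  -1 ]
  [ 0  0  0  1  -3 ]
Subtract 4 times R2 from R1.
  [ 1  0  0  0  -2 ]
  [ 0  1  0  0   4 ]
  [ 0  0  1  0  -1 ]
  [ 0  0  0  1  -3 ]

[[1, 0, 0, 0, -2], [0, 1, 0, 0, 4], [0, 0, 1, 0, -1], [0, 0, 0, 1, -3]]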